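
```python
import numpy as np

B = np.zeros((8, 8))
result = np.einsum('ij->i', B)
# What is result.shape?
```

(8,)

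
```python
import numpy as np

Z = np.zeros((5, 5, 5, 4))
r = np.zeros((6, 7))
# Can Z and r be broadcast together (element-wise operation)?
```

No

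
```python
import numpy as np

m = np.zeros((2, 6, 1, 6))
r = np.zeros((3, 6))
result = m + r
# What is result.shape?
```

(2, 6, 3, 6)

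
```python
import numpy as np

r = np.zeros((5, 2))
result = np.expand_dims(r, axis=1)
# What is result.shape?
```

(5, 1, 2)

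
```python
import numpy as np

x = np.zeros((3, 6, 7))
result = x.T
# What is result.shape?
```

(7, 6, 3)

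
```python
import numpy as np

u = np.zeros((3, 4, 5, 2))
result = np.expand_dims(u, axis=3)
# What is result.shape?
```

(3, 4, 5, 1, 2)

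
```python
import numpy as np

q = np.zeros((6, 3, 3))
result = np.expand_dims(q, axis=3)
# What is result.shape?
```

(6, 3, 3, 1)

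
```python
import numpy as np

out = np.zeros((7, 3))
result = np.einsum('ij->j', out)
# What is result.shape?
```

(3,)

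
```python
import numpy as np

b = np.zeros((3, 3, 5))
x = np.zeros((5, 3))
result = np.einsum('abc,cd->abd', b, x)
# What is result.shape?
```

(3, 3, 3)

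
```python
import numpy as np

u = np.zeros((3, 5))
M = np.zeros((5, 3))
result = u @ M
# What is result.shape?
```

(3, 3)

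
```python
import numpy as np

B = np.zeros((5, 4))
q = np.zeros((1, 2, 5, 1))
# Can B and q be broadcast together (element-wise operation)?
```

Yes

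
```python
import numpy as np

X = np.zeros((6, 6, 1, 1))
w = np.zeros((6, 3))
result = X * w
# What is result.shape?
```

(6, 6, 6, 3)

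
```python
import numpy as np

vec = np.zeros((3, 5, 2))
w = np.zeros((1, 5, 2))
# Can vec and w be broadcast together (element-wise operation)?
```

Yes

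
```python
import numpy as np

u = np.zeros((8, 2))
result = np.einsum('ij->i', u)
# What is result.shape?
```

(8,)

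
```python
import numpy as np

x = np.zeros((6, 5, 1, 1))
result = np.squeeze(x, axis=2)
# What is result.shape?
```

(6, 5, 1)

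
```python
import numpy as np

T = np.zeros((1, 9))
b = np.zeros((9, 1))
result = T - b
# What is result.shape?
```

(9, 9)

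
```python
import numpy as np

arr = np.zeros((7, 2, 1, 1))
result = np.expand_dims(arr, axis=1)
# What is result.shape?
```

(7, 1, 2, 1, 1)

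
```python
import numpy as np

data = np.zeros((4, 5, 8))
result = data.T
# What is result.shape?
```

(8, 5, 4)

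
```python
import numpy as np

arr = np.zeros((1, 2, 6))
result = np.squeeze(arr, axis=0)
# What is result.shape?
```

(2, 6)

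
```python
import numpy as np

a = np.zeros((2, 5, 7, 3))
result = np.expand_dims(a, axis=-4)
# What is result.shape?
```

(2, 1, 5, 7, 3)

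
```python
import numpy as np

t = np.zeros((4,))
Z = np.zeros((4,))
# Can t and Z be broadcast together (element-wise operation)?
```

Yes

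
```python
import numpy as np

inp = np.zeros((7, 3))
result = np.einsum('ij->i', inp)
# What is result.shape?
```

(7,)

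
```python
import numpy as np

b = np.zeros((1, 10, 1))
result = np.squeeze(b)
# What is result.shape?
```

(10,)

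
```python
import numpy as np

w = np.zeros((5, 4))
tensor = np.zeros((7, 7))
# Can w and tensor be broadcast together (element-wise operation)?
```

No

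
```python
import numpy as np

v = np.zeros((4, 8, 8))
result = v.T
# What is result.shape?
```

(8, 8, 4)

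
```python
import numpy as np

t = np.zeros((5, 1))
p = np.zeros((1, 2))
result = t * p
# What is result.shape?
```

(5, 2)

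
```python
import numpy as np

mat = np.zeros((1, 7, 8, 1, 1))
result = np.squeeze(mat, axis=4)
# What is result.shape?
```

(1, 7, 8, 1)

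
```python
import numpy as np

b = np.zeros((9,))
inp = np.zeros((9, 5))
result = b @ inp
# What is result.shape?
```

(5,)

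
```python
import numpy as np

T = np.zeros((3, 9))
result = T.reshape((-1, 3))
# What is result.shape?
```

(9, 3)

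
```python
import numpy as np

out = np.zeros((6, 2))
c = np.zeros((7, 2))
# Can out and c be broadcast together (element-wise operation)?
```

No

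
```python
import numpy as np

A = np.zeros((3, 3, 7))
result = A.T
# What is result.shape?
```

(7, 3, 3)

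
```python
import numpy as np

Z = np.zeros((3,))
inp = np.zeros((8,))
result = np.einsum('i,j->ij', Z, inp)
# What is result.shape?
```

(3, 8)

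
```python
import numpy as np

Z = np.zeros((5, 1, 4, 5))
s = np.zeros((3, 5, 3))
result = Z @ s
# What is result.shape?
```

(5, 3, 4, 3)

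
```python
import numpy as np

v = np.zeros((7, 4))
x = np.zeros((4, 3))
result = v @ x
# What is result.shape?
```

(7, 3)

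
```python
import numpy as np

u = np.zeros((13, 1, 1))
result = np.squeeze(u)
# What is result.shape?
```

(13,)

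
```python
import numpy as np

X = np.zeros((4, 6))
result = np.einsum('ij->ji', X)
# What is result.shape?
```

(6, 4)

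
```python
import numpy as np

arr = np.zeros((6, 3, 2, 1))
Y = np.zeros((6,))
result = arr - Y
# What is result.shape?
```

(6, 3, 2, 6)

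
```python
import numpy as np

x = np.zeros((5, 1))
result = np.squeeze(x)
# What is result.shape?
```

(5,)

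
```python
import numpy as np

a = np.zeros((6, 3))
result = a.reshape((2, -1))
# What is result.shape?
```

(2, 9)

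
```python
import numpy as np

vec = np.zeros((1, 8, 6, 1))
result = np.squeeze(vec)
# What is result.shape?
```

(8, 6)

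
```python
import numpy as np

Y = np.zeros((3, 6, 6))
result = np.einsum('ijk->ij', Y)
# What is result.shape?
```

(3, 6)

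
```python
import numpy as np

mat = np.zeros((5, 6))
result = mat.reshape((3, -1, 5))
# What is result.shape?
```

(3, 2, 5)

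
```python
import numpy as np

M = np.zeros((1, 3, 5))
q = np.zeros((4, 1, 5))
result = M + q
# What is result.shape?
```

(4, 3, 5)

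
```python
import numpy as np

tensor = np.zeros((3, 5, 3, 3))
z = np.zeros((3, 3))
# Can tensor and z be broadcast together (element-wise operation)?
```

Yes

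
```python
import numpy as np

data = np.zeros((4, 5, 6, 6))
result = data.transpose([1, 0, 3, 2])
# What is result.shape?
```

(5, 4, 6, 6)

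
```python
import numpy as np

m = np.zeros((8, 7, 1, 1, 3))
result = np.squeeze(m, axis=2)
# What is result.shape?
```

(8, 7, 1, 3)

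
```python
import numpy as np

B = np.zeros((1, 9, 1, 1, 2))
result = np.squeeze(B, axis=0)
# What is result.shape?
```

(9, 1, 1, 2)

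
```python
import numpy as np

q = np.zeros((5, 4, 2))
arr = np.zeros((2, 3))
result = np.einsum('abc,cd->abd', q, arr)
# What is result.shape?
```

(5, 4, 3)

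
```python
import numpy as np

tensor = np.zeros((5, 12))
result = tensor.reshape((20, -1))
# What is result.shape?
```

(20, 3)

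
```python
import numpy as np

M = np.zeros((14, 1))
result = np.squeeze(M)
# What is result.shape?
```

(14,)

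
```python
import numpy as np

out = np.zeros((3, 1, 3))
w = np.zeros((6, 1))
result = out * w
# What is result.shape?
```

(3, 6, 3)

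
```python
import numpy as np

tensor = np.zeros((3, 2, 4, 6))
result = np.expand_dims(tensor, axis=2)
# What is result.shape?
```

(3, 2, 1, 4, 6)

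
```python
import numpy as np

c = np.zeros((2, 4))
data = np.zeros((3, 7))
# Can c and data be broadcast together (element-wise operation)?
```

No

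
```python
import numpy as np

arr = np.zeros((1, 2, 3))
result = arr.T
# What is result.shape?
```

(3, 2, 1)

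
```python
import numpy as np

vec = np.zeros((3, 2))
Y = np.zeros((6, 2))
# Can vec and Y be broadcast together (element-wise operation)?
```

No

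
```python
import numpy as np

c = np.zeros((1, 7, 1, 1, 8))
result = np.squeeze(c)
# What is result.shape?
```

(7, 8)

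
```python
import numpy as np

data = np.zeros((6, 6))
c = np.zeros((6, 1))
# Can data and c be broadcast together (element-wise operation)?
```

Yes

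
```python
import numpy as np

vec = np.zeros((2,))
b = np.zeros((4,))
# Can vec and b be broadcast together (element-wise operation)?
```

No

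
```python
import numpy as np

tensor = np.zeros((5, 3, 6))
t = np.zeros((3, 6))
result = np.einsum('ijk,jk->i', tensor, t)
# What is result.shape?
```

(5,)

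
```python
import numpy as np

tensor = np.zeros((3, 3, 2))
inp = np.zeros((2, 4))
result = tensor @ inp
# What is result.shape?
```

(3, 3, 4)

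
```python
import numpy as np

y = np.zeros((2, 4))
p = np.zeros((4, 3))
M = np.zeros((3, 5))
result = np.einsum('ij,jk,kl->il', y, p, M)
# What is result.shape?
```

(2, 5)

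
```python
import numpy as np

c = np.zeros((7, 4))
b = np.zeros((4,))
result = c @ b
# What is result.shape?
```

(7,)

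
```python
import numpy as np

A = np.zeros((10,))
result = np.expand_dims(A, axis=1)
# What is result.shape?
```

(10, 1)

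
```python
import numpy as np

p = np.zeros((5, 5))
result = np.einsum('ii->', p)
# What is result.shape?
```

()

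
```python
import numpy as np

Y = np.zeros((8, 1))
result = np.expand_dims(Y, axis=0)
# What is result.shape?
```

(1, 8, 1)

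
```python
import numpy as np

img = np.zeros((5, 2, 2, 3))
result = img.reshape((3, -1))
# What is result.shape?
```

(3, 20)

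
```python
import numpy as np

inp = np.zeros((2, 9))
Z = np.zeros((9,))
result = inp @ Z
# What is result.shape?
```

(2,)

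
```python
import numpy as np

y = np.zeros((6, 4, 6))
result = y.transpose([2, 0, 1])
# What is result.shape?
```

(6, 6, 4)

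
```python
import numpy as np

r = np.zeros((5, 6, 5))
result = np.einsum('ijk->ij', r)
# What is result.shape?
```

(5, 6)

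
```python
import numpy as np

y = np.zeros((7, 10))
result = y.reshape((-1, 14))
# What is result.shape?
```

(5, 14)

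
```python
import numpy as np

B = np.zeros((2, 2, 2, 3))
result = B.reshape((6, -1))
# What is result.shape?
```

(6, 4)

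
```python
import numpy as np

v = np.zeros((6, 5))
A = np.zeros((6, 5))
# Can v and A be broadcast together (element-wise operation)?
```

Yes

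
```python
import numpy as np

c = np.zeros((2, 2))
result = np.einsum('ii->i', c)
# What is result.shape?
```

(2,)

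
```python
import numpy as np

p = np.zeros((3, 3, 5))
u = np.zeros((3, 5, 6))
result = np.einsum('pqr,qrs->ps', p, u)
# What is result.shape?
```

(3, 6)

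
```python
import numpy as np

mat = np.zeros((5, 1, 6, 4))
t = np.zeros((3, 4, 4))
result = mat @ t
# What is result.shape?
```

(5, 3, 6, 4)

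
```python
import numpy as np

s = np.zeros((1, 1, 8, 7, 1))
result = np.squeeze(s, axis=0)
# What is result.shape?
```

(1, 8, 7, 1)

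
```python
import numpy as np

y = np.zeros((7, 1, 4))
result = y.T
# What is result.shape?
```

(4, 1, 7)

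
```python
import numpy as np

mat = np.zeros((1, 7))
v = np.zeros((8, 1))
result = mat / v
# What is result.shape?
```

(8, 7)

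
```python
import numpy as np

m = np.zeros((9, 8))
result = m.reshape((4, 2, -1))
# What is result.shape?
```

(4, 2, 9)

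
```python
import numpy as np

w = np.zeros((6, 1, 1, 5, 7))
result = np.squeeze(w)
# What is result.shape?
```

(6, 5, 7)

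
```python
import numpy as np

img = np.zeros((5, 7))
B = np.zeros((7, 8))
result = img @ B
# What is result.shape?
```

(5, 8)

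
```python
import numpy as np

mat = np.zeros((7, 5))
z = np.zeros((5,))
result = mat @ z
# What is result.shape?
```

(7,)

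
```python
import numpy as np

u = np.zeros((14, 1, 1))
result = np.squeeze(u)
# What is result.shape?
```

(14,)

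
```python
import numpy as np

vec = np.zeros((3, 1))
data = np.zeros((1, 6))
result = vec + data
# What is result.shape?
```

(3, 6)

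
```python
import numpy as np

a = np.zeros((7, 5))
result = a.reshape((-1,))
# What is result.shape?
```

(35,)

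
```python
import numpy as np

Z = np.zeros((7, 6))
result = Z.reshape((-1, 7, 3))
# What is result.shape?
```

(2, 7, 3)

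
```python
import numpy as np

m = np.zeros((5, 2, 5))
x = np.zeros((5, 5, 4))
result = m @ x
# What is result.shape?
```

(5, 2, 4)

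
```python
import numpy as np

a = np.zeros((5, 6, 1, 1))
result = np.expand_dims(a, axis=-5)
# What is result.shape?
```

(1, 5, 6, 1, 1)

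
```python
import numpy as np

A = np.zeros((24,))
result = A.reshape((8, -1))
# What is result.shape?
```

(8, 3)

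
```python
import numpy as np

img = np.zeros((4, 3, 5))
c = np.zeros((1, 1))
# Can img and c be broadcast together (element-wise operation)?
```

Yes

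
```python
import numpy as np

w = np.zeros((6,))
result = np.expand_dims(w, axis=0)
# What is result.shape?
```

(1, 6)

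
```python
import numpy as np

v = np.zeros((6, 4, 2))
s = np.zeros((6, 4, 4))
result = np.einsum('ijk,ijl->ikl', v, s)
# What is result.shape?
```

(6, 2, 4)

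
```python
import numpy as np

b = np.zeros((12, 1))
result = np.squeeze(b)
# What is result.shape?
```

(12,)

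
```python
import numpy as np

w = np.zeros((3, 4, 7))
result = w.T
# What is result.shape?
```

(7, 4, 3)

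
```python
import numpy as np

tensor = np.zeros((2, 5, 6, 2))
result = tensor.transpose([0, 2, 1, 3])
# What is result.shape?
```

(2, 6, 5, 2)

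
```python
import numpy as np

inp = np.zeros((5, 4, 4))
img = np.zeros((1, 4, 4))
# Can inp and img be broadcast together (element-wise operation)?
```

Yes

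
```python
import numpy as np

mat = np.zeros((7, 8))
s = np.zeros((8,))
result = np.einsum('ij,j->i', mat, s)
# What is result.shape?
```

(7,)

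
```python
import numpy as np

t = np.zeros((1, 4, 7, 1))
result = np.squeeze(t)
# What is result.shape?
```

(4, 7)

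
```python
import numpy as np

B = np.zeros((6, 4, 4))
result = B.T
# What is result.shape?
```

(4, 4, 6)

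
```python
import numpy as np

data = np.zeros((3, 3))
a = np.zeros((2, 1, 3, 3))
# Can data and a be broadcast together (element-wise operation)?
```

Yes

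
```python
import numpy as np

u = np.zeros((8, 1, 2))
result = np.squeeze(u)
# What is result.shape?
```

(8, 2)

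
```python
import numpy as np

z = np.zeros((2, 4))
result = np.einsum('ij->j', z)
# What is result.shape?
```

(4,)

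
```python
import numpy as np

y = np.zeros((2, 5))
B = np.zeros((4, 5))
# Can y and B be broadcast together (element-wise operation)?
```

No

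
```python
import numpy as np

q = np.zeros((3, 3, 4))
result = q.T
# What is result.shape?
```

(4, 3, 3)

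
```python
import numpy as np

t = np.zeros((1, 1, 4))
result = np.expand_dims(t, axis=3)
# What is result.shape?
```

(1, 1, 4, 1)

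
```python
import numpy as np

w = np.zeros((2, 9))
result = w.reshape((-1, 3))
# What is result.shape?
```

(6, 3)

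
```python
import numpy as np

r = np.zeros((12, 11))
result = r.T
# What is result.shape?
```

(11, 12)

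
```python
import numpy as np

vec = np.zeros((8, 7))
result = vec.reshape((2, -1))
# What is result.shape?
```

(2, 28)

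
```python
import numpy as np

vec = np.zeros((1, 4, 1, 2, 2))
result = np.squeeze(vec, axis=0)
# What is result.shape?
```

(4, 1, 2, 2)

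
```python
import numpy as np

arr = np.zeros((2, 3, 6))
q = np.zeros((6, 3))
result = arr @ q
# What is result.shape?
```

(2, 3, 3)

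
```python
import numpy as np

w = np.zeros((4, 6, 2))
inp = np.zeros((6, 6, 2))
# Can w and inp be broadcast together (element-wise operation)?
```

No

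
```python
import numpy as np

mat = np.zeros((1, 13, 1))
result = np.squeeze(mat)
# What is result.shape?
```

(13,)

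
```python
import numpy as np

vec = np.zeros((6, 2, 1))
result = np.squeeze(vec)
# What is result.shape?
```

(6, 2)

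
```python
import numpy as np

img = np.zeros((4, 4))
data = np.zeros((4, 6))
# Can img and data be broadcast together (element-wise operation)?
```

No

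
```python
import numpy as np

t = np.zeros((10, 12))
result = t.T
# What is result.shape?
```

(12, 10)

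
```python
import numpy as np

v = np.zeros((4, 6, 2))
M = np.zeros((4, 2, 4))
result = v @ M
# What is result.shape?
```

(4, 6, 4)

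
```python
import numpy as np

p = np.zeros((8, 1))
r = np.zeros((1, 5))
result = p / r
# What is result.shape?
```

(8, 5)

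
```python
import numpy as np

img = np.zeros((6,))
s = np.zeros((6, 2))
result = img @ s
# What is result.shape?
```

(2,)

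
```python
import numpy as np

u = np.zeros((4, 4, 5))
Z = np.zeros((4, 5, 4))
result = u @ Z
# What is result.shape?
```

(4, 4, 4)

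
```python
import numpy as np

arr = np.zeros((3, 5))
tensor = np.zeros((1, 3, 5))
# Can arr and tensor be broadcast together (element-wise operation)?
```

Yes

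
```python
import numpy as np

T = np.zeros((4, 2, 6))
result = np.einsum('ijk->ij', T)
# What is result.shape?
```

(4, 2)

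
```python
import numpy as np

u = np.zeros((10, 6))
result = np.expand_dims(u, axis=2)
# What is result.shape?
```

(10, 6, 1)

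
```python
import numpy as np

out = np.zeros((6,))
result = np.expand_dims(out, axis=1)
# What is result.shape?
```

(6, 1)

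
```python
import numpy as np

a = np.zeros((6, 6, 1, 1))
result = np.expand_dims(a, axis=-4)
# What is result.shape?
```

(6, 1, 6, 1, 1)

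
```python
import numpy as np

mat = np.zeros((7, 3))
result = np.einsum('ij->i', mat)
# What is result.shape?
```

(7,)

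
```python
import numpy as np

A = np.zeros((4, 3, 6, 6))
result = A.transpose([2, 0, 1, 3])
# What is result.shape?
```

(6, 4, 3, 6)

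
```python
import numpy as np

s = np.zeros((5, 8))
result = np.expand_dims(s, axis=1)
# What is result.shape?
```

(5, 1, 8)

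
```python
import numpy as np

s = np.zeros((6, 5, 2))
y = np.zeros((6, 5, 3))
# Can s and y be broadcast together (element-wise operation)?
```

No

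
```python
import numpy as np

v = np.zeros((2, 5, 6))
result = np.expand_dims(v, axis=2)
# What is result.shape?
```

(2, 5, 1, 6)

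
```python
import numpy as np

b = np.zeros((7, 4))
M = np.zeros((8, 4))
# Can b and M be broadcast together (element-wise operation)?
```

No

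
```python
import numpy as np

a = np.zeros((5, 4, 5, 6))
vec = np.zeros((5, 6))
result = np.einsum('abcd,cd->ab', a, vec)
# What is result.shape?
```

(5, 4)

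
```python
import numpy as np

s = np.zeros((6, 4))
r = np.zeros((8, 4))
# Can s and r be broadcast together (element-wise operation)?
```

No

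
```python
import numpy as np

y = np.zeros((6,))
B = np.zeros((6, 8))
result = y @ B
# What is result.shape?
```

(8,)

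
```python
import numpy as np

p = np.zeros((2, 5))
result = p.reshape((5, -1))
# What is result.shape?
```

(5, 2)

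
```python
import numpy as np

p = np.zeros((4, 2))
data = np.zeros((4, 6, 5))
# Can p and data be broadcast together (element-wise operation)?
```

No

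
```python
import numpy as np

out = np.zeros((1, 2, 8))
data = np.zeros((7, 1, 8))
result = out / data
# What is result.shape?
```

(7, 2, 8)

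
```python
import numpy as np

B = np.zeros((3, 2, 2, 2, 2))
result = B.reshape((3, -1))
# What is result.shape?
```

(3, 16)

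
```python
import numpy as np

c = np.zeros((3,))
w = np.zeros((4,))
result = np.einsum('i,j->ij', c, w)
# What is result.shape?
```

(3, 4)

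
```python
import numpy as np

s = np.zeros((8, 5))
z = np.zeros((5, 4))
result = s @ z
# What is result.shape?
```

(8, 4)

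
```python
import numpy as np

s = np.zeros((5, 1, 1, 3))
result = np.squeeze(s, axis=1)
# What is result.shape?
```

(5, 1, 3)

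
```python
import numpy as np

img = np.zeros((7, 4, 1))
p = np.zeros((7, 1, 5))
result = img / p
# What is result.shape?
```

(7, 4, 5)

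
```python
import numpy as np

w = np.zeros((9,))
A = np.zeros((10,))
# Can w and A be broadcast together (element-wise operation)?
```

No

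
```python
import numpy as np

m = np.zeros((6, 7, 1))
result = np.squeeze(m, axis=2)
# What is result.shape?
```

(6, 7)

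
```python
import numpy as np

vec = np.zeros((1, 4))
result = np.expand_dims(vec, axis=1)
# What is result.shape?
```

(1, 1, 4)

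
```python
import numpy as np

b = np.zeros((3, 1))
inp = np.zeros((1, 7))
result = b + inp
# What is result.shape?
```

(3, 7)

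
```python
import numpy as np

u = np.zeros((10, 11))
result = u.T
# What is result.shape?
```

(11, 10)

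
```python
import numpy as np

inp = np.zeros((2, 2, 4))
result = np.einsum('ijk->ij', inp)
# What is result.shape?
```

(2, 2)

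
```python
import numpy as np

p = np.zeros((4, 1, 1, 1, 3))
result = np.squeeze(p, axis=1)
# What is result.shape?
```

(4, 1, 1, 3)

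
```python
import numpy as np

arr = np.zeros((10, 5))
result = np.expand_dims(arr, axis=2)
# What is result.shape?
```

(10, 5, 1)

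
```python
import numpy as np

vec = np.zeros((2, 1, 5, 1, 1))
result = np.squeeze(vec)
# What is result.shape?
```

(2, 5)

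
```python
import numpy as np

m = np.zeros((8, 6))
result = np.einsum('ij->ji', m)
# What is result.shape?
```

(6, 8)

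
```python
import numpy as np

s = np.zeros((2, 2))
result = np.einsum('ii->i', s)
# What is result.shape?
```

(2,)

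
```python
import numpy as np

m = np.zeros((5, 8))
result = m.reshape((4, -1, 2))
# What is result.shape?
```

(4, 5, 2)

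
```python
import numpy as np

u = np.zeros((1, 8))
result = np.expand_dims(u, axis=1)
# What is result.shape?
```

(1, 1, 8)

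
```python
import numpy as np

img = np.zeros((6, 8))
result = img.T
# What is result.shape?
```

(8, 6)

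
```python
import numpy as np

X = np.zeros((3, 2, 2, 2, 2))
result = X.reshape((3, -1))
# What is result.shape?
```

(3, 16)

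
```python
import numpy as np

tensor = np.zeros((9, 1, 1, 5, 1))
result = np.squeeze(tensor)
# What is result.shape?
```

(9, 5)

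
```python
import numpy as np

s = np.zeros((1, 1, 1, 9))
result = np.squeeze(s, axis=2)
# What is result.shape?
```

(1, 1, 9)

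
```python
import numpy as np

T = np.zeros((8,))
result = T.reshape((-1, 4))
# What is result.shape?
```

(2, 4)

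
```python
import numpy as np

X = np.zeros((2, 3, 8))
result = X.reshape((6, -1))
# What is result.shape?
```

(6, 8)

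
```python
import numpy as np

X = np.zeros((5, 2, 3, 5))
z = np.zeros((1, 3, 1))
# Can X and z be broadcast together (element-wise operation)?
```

Yes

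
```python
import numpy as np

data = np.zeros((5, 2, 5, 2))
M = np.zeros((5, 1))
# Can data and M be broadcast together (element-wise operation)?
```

Yes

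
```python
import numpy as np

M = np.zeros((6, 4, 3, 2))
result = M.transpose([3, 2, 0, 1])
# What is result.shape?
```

(2, 3, 6, 4)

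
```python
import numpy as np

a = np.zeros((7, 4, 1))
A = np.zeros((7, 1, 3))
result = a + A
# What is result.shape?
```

(7, 4, 3)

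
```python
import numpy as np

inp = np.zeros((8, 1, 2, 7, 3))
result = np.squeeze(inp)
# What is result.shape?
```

(8, 2, 7, 3)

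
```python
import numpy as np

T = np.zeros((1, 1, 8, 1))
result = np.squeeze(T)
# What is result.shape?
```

(8,)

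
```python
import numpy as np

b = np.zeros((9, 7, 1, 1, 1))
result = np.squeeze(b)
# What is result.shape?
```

(9, 7)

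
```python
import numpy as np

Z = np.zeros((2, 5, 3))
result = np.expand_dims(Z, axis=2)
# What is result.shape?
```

(2, 5, 1, 3)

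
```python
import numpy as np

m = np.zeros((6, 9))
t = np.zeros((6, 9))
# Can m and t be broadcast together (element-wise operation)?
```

Yes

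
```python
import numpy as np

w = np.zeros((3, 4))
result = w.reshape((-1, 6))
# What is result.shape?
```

(2, 6)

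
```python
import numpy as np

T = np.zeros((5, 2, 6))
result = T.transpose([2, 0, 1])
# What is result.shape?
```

(6, 5, 2)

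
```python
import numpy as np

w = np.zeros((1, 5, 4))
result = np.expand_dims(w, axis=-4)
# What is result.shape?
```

(1, 1, 5, 4)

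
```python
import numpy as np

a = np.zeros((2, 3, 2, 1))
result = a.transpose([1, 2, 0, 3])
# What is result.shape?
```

(3, 2, 2, 1)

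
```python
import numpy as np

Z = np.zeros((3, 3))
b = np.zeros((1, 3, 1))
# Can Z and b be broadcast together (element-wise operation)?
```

Yes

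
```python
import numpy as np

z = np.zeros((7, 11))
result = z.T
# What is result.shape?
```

(11, 7)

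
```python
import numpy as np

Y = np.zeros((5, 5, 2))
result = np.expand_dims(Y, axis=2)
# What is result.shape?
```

(5, 5, 1, 2)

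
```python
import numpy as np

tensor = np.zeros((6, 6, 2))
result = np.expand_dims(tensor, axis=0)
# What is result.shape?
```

(1, 6, 6, 2)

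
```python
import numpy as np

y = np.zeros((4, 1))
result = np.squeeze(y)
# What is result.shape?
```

(4,)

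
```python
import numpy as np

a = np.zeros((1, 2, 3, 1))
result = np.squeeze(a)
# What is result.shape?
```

(2, 3)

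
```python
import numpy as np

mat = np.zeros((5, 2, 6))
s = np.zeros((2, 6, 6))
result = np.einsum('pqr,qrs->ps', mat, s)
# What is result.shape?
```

(5, 6)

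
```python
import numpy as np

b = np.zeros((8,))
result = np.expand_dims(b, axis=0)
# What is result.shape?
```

(1, 8)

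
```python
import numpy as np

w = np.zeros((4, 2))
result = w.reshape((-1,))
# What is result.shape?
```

(8,)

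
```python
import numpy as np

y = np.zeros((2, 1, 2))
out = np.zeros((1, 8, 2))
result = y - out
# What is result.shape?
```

(2, 8, 2)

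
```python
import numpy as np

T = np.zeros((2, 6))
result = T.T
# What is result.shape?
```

(6, 2)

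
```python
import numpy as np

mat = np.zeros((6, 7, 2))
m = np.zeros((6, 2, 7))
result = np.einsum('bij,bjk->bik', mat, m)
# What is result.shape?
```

(6, 7, 7)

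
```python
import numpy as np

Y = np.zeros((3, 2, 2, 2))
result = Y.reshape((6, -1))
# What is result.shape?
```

(6, 4)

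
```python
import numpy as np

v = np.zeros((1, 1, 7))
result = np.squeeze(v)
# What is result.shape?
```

(7,)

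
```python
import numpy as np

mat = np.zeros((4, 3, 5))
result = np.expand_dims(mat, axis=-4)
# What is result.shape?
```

(1, 4, 3, 5)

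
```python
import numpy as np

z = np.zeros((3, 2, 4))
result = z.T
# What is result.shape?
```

(4, 2, 3)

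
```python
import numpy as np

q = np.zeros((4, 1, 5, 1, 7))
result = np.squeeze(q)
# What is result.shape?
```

(4, 5, 7)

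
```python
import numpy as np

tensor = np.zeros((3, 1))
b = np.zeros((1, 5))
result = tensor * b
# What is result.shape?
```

(3, 5)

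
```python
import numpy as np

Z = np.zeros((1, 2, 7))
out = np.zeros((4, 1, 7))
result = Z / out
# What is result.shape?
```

(4, 2, 7)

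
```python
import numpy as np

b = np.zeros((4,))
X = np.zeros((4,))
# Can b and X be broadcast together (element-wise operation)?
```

Yes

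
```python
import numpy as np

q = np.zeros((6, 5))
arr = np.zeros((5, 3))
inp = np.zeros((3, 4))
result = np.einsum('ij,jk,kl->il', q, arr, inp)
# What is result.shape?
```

(6, 4)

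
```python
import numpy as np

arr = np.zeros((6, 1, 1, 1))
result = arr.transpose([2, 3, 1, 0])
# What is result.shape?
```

(1, 1, 1, 6)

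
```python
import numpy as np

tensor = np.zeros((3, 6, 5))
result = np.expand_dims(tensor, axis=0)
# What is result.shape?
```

(1, 3, 6, 5)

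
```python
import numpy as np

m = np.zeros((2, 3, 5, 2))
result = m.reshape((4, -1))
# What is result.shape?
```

(4, 15)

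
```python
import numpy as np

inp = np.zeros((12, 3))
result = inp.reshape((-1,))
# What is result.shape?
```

(36,)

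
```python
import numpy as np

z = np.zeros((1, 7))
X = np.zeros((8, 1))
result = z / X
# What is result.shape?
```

(8, 7)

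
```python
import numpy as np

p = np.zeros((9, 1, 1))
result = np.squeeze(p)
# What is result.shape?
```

(9,)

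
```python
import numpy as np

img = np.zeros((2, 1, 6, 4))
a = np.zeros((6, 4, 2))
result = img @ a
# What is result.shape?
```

(2, 6, 6, 2)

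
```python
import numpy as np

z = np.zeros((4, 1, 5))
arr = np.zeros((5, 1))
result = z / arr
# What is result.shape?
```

(4, 5, 5)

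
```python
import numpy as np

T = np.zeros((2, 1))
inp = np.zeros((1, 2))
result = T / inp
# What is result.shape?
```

(2, 2)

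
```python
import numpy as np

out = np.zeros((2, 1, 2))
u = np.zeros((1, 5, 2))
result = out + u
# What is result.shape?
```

(2, 5, 2)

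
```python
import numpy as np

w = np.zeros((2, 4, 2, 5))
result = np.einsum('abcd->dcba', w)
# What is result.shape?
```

(5, 2, 4, 2)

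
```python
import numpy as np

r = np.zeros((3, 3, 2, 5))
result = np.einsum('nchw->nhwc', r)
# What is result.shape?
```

(3, 2, 5, 3)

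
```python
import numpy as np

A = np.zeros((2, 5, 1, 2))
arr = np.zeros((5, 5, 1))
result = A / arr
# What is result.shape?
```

(2, 5, 5, 2)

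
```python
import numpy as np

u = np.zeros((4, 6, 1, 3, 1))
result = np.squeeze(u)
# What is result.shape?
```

(4, 6, 3)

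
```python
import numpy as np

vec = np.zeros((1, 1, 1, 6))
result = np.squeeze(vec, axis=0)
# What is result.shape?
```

(1, 1, 6)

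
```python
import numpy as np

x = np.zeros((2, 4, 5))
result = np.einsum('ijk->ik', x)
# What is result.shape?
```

(2, 5)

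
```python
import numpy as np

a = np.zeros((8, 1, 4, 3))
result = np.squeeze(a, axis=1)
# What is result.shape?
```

(8, 4, 3)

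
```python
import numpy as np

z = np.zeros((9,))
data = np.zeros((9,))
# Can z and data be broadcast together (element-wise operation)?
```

Yes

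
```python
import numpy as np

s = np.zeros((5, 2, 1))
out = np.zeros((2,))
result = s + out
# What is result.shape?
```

(5, 2, 2)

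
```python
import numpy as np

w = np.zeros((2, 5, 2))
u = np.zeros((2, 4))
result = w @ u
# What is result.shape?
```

(2, 5, 4)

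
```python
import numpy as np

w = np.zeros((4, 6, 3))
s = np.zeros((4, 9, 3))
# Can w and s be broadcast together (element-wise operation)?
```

No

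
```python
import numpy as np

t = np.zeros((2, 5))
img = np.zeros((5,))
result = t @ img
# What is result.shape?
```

(2,)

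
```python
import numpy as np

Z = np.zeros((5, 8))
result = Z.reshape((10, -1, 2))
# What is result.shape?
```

(10, 2, 2)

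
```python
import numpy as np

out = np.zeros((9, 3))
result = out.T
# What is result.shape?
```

(3, 9)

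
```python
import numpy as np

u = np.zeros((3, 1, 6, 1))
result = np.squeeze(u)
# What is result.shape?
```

(3, 6)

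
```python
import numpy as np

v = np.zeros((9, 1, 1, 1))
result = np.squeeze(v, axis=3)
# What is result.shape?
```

(9, 1, 1)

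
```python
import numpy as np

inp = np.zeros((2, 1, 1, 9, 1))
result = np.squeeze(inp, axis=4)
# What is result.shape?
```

(2, 1, 1, 9)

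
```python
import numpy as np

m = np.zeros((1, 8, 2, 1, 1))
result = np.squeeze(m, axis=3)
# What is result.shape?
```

(1, 8, 2, 1)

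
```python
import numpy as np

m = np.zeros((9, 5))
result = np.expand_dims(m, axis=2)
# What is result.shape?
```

(9, 5, 1)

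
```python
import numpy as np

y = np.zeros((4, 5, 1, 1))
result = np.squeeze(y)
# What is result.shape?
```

(4, 5)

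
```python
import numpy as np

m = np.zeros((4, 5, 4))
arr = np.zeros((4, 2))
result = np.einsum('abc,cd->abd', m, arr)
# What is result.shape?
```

(4, 5, 2)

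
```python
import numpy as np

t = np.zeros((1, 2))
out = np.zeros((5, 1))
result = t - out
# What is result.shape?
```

(5, 2)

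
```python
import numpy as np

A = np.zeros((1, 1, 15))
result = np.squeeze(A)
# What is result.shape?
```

(15,)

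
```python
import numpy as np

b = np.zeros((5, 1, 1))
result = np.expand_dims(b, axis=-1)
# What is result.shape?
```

(5, 1, 1, 1)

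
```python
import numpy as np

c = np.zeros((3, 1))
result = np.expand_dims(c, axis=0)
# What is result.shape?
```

(1, 3, 1)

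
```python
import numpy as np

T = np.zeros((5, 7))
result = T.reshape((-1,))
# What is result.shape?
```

(35,)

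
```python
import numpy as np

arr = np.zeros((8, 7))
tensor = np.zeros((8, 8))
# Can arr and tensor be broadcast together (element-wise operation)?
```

No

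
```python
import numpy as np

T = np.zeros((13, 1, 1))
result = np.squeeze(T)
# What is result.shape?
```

(13,)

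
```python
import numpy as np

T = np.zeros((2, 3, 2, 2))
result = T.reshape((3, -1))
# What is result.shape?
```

(3, 8)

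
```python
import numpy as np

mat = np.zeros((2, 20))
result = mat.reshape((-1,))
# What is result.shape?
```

(40,)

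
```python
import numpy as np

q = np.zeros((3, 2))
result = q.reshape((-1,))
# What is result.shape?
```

(6,)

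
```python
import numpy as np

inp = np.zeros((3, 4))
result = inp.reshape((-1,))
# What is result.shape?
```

(12,)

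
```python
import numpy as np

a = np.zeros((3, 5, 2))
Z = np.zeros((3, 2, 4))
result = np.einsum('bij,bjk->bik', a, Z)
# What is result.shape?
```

(3, 5, 4)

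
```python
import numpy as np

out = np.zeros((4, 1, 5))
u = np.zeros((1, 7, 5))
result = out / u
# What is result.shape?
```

(4, 7, 5)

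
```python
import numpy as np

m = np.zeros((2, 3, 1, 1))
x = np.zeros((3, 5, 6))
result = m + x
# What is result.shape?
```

(2, 3, 5, 6)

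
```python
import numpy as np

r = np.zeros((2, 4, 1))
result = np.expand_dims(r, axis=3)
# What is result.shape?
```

(2, 4, 1, 1)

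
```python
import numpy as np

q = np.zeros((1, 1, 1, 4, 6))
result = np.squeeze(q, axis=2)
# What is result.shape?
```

(1, 1, 4, 6)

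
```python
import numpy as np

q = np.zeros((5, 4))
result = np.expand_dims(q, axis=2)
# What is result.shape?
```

(5, 4, 1)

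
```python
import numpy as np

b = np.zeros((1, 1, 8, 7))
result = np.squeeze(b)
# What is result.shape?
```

(8, 7)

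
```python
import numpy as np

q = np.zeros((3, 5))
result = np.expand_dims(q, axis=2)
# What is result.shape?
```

(3, 5, 1)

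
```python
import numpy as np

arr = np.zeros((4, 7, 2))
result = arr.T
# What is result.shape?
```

(2, 7, 4)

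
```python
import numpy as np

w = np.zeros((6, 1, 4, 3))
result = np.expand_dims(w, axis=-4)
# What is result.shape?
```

(6, 1, 1, 4, 3)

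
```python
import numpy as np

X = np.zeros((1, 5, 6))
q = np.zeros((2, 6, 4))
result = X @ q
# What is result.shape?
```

(2, 5, 4)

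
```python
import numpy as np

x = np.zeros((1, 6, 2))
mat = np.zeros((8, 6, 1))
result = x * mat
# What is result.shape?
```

(8, 6, 2)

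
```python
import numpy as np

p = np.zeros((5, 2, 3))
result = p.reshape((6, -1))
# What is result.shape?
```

(6, 5)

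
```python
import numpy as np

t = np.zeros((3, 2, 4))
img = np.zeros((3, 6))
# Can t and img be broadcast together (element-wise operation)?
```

No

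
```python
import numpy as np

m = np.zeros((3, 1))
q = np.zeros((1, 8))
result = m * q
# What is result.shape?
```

(3, 8)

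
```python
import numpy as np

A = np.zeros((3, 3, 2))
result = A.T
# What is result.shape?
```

(2, 3, 3)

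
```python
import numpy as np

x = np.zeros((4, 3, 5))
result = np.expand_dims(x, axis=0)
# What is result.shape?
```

(1, 4, 3, 5)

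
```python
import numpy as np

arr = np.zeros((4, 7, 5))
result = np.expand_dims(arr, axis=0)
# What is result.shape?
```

(1, 4, 7, 5)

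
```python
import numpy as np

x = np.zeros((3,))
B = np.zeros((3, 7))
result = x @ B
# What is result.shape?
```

(7,)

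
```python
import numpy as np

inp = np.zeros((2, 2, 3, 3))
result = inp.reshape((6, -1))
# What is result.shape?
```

(6, 6)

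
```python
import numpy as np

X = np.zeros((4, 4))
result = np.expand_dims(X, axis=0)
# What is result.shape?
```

(1, 4, 4)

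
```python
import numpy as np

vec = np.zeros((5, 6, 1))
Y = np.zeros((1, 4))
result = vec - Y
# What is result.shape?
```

(5, 6, 4)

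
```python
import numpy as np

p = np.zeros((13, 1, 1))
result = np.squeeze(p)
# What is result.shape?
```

(13,)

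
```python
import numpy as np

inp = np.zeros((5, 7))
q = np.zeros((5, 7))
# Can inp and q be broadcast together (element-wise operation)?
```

Yes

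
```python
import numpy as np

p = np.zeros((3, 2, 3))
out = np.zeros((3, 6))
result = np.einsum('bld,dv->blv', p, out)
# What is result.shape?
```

(3, 2, 6)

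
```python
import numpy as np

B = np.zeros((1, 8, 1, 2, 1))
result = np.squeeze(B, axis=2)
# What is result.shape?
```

(1, 8, 2, 1)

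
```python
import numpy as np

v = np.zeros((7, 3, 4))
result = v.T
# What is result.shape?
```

(4, 3, 7)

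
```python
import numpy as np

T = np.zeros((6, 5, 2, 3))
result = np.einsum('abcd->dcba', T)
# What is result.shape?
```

(3, 2, 5, 6)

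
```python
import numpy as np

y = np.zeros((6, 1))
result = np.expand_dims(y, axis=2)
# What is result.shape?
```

(6, 1, 1)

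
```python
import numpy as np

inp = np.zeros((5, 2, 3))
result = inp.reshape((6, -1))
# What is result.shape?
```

(6, 5)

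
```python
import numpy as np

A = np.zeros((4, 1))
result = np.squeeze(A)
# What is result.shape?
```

(4,)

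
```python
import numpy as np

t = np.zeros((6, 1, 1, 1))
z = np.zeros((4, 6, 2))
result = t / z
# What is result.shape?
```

(6, 4, 6, 2)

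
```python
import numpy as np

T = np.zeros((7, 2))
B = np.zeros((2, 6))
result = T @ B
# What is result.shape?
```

(7, 6)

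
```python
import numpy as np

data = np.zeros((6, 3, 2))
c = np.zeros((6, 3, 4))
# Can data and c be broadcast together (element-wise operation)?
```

No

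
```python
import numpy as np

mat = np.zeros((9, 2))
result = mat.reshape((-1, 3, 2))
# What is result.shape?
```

(3, 3, 2)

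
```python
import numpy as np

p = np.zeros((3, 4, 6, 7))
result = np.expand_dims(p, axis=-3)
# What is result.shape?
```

(3, 4, 1, 6, 7)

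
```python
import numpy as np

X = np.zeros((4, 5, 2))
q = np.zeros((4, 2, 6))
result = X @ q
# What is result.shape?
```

(4, 5, 6)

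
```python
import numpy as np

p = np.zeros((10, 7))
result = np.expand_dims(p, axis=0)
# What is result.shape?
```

(1, 10, 7)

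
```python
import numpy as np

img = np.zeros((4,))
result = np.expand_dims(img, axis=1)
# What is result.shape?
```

(4, 1)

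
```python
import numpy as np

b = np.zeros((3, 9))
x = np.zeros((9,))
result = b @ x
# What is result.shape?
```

(3,)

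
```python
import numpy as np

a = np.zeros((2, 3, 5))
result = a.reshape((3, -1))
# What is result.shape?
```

(3, 10)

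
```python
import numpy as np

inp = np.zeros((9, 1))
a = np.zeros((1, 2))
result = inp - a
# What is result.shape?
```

(9, 2)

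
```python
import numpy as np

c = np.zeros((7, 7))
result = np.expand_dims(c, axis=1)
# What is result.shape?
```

(7, 1, 7)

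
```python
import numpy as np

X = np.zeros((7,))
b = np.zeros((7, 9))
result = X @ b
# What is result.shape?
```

(9,)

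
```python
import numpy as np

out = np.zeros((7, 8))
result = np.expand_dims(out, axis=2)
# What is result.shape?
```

(7, 8, 1)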